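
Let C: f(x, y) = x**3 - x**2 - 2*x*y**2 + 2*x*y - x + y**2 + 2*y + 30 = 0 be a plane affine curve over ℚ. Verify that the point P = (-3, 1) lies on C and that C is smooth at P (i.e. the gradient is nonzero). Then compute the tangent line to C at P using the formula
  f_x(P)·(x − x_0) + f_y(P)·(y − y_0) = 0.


Tangent line at P: 32*x + 10*y + 86 = 0.

Step 1: f(-3, 1) = 0, so P lies on C.
Step 2: partial derivatives
  f_x(x, y) = 3*x**2 - 2*x - 2*y**2 + 2*y - 1, f_y(x, y) = -4*x*y + 2*x + 2*y + 2.
  f_x(P) = 32, f_y(P) = 10 (gradient nonzero, so P is smooth).
Step 3: tangent line at P: 32·(x − -3) + 10·(y − 1) = 0.
Expanding: 32*x + 10*y + 86 = 0.


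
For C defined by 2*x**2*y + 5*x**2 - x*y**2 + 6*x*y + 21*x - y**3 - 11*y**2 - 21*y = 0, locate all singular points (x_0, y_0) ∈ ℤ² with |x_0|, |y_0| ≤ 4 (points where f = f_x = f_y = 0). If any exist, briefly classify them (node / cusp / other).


Singular points: {(-3, -3)}; classification: node.

Compute partial derivatives:
  f_x = 4*x*y + 10*x - y**2 + 6*y + 21.
  f_y = 2*x**2 - 2*x*y + 6*x - 3*y**2 - 22*y - 21.
Scan x_0 ∈ {−4, ..., 4}. For each x_0, f_y(x_0, y) is a polynomial in y; find its integer roots y ∈ {−4, ..., 4}, then test f_x and f at those candidates.
  x = -4: f_y(-4, y) = -3*y**2 - 14*y - 13; no integer root y with |y| ≤ 4.
  x = -3: f_y(-3, y) = -3*y**2 - 16*y - 21; vanishes at y ∈ {-3}. (-3, -3): f_x = 0, f = 0 — SINGULAR.
  x = -2: f_y(-2, y) = -3*y**2 - 18*y - 25; no integer root y with |y| ≤ 4.
  x = -1: f_y(-1, y) = -3*y**2 - 20*y - 25; no integer root y with |y| ≤ 4.
  x = 0: f_y(0, y) = -3*y**2 - 22*y - 21; no integer root y with |y| ≤ 4.
  x = 1: f_y(1, y) = -3*y**2 - 24*y - 13; no integer root y with |y| ≤ 4.
  x = 2: f_y(2, y) = -3*y**2 - 26*y - 1; no integer root y with |y| ≤ 4.
  x = 3: f_y(3, y) = -3*y**2 - 28*y + 15; no integer root y with |y| ≤ 4.
  x = 4: f_y(4, y) = -3*y**2 - 30*y + 35; no integer root y with |y| ≤ 4.
Only singular point on the grid: (-3, -3).
Classify: substitute x = -3 + u, y = -3 + v and expand: f = 2*u**2*v - u**2 - u*v**2 - v**3 + v**2.
No constant or linear terms (consistent with a singular point). Quadratic part: -u**2 + v**2. Cubic part: 2*u**2*v - u*v**2 - v**3.
The quadratic part v**2 - u**2 = (v − u)(v + u) splits into two distinct linear factors, so there are two distinct tangent lines y − -3 = ±(x − -3) — this is a node (ordinary double point).
Classification: node.


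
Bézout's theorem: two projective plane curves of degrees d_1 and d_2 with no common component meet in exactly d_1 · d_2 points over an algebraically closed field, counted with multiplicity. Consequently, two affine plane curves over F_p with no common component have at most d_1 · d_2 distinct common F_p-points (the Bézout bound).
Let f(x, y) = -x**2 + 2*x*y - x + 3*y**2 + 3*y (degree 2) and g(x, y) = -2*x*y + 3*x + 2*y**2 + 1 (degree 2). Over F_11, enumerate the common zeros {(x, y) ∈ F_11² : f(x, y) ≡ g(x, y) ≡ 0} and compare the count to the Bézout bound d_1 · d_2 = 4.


Common zeros: {(3, 7), (5, 9), (10, 7)}; count = 3; Bézout bound = 4.

deg(f) = 2, deg(g) = 2, so Bézout bound = 4.
Scan x ∈ F_11. For each x, list the y ∈ F_11 with f(x, y) ≡ 0 and those with g(x, y) ≡ 0 (mod 11); the common zeros in that column are the intersection.
  x = 0: f ≡ 0 at y ∈ {0, 10}; g ≡ 0 at y ∈ {4, 7}; common: ∅.
  x = 1: f ≡ 0 at y ∈ {4, 9}; g ≡ 0 at y ∈ {5, 7}; common: ∅.
  x = 2: f ≡ 0 at y ∈ {8}; g ≡ 0 at y ∈ {6, 7}; common: ∅.
  x = 3: f ≡ 0 at y ∈ {1, 7}; g ≡ 0 at y ∈ {7}; common: {7}.
  x = 4: f ≡ 0 at y ∈ {5, 6}; g ≡ 0 at y ∈ {7, 8}; common: ∅.
  x = 5: f ≡ 0 at y ∈ {5, 9}; g ≡ 0 at y ∈ {7, 9}; common: {9}.
  x = 6: f ≡ 0 at y ∈ {2, 4}; g ≡ 0 at y ∈ {7, 10}; common: ∅.
  x = 7: f ≡ 0 at y ∈ {3, 6}; g ≡ 0 at y ∈ {0, 7}; common: ∅.
  x = 8: f ≡ 0 at y ∈ {2, 10}; g ≡ 0 at y ∈ {1, 7}; common: ∅.
  x = 9: f ≡ 0 at y ∈ {1, 3}; g ≡ 0 at y ∈ {2, 7}; common: ∅.
  x = 10: f ≡ 0 at y ∈ {0, 7}; g ≡ 0 at y ∈ {3, 7}; common: {7}.
Collecting: common zeros = {(3, 7), (5, 9), (10, 7)}, so the count is 3.
Comparison with the Bézout bound: 3 ≤ 4 = deg(f)·deg(g), as expected for curves with no common component (the affine F_11-count falls short of the bound because intersections may lie at infinity, over extension fields, or carry multiplicity).


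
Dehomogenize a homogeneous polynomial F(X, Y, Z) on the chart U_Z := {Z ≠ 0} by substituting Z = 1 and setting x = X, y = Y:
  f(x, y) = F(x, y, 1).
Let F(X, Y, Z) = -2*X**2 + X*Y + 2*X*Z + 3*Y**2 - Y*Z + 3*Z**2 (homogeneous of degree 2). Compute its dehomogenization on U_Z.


f(x, y) = -2*x**2 + x*y + 2*x + 3*y**2 - y + 3

On U_Z we set Z = 1. Each monomial c·X^i·Y^j·Z^k in F becomes c·x^i·y^j·1^k = c·x^i·y^j.
Substituting Z = 1: F(X, Y, 1) = -2*x**2 + x*y + 2*x + 3*y**2 - y + 3.
Note: deg(f) ≤ deg(F) = 2; strict inequality happens when F is divisible by Z (lost terms).


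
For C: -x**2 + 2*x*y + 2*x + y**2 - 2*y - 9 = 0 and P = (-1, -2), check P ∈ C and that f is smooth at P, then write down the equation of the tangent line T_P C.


Tangent line at P: -8*y - 16 = 0.

Step 1: f(-1, -2) = 0, so P lies on C.
Step 2: partial derivatives
  f_x(x, y) = -2*x + 2*y + 2, f_y(x, y) = 2*x + 2*y - 2.
  f_x(P) = 0, f_y(P) = -8 (gradient nonzero, so P is smooth).
Step 3: tangent line at P: 0·(x − -1) + -8·(y − -2) = 0.
Expanding: -8*y - 16 = 0.


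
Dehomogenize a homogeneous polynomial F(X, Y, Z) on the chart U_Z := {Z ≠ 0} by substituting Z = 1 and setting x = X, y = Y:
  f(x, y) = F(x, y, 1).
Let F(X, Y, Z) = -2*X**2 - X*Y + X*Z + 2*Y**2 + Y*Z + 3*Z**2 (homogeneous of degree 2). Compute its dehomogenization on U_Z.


f(x, y) = -2*x**2 - x*y + x + 2*y**2 + y + 3

On U_Z we set Z = 1. Each monomial c·X^i·Y^j·Z^k in F becomes c·x^i·y^j·1^k = c·x^i·y^j.
Substituting Z = 1: F(X, Y, 1) = -2*x**2 - x*y + x + 2*y**2 + y + 3.
Note: deg(f) ≤ deg(F) = 2; strict inequality happens when F is divisible by Z (lost terms).


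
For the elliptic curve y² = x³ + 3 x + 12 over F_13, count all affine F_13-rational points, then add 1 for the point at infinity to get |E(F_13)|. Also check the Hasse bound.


Affine points = {(0, 5), (0, 8), (1, 4), (1, 9), (2, 0), (3, 3), (3, 10), (4, 6), (4, 7), (5, 3), (5, 10), (6, 5), (6, 8), (7, 5), (7, 8), (9, 1), (9, 12)}; affine count = 17; |E(F_13)| = 18.

Discriminant check: Δ ∝ 4a³ + 27b² = 4·3³ + 27·12² = 4·27 + 27·144 ≡ 5 (mod 13). Nonzero ⇒ E is nonsingular.
For each x ∈ F_13, compute rhs = x³ + 3·x + 12 mod 13, then count y ∈ F_13 with y² ≡ rhs.
  x = 0: rhs = 12, matching y values: 5, 8 (2 points).
  x = 1: rhs = 3, matching y values: 4, 9 (2 points).
  x = 2: rhs = 0, matching y values: 0 (1 points).
  x = 3: rhs = 9, matching y values: 3, 10 (2 points).
  x = 4: rhs = 10, matching y values: 6, 7 (2 points).
  x = 5: rhs = 9, matching y values: 3, 10 (2 points).
  x = 6: rhs = 12, matching y values: 5, 8 (2 points).
  x = 7: rhs = 12, matching y values: 5, 8 (2 points).
  x = 8: rhs = 2, matching y values: none (0 points).
  x = 9: rhs = 1, matching y values: 1, 12 (2 points).
  x = 10: rhs = 2, matching y values: none (0 points).
  x = 11: rhs = 11, matching y values: none (0 points).
  x = 12: rhs = 8, matching y values: none (0 points).
Total affine count: 17.
Full point count |E(F_13)| = 17 + 1 = 18.
Hasse bound: |18 − (13+1)| = |4| = 4 ≤ 2√13 ≈ 7.2111 ✓.


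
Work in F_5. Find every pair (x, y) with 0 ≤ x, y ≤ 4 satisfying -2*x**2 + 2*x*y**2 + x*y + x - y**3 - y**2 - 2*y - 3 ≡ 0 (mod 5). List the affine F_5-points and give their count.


Affine F_5-points: {(0, 3), (1, 1), (1, 2), (1, 3), (2, 2), (2, 4), (4, 4)}; count = 7.

For each of the 25 pairs (x, y) ∈ F_5², evaluate f(x, y) mod 5. Record the zeros.
  x = 0: [0↦2, 1↦3, 2↦1, 3↦0, 4↦4]  zeros at y ∈ {3}
  x = 1: [0↦1, 1↦0, 2↦0, 3↦0, 4↦4]  zeros at y ∈ {1, 2, 3}
  x = 2: [0↦1, 1↦3, 2↦0, 3↦1, 4↦0]  zeros at y ∈ {2, 4}
  x = 3: [0↦2, 1↦2, 2↦1, 3↦3, 4↦2]  zeros at y ∈ ∅
  x = 4: [0↦4, 1↦2, 2↦3, 3↦1, 4↦0]  zeros at y ∈ {4}
Collecting zeros: affine points = {(0, 3), (1, 1), (1, 2), (1, 3), (2, 2), (2, 4), (4, 4)}.
Total count |C(F_5)_aff| = 7.


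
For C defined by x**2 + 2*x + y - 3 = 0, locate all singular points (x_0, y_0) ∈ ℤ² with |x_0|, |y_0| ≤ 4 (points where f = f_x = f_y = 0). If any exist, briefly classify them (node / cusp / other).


No singular points in the scanned grid; C is smooth there.

Compute partial derivatives:
  f_x = 2*x + 2.
  f_y = 1.
f_y = 1 is a nonzero constant, so f_y never vanishes: no point (x, y) can satisfy f = f_x = f_y = 0. In particular no (x, y) ∈ {−4, ..., 4}² is singular; the curve is smooth.


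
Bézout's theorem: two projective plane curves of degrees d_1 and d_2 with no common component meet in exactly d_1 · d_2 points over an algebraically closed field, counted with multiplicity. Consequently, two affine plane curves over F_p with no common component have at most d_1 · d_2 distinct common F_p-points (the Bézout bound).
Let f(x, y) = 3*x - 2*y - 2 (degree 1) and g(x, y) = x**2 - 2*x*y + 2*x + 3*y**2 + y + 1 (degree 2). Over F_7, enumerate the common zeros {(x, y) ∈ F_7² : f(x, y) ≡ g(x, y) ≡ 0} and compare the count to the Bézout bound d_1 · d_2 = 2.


Common zeros: ∅; count = 0; Bézout bound = 2.

deg(f) = 1, deg(g) = 2, so Bézout bound = 2.
Scan x ∈ F_7. For each x, list the y ∈ F_7 with f(x, y) ≡ 0 and those with g(x, y) ≡ 0 (mod 7); the common zeros in that column are the intersection.
  x = 0: f ≡ 0 at y ∈ {6}; g ≡ 0 at y ∈ ∅; common: ∅.
  x = 1: f ≡ 0 at y ∈ {4}; g ≡ 0 at y ∈ {2, 3}; common: ∅.
  x = 2: f ≡ 0 at y ∈ {2}; g ≡ 0 at y ∈ ∅; common: ∅.
  x = 3: f ≡ 0 at y ∈ {0}; g ≡ 0 at y ∈ {1, 3}; common: ∅.
  x = 4: f ≡ 0 at y ∈ {5}; g ≡ 0 at y ∈ {1, 6}; common: ∅.
  x = 5: f ≡ 0 at y ∈ {3}; g ≡ 0 at y ∈ ∅; common: ∅.
  x = 6: f ≡ 0 at y ∈ {1}; g ≡ 0 at y ∈ {0, 6}; common: ∅.
Collecting: common zeros = ∅, so the count is 0.
Comparison with the Bézout bound: 0 ≤ 2 = deg(f)·deg(g), as expected for curves with no common component (the affine F_7-count falls short of the bound because intersections may lie at infinity, over extension fields, or carry multiplicity).


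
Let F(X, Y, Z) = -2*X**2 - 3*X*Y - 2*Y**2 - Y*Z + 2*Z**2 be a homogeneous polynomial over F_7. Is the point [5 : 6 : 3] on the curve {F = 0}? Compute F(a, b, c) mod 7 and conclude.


F(5,6,3) ≡ 5 (mod 7); P is NOT on the curve.

Evaluate F(5, 6, 3) term-by-term (mod 7).
  -2*X**2 ↦ -2·25·1·1 = -50
  -3*X*Y ↦ -3·5·6·1 = -90
  -2*Y**2 ↦ -2·1·36·1 = -72
  -Y*Z ↦ -1·1·6·3 = -18
  2*Z**2 ↦ 2·1·1·9 = 18
Sum: F(5, 6, 3) = (-50) + (-90) + (-72) + (-18) + (18) = -212.
Reducing mod 7: -212 ≡ 5 (mod 7).
Since F(a, b, c) ≡ 5 ≠ 0 (mod 7), P does NOT lie on the curve.


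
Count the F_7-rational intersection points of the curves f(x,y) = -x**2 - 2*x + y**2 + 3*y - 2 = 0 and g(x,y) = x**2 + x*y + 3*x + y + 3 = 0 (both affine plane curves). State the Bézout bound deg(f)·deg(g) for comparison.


Common zeros: {(4, 5)}; count = 1; Bézout bound = 4.

deg(f) = 2, deg(g) = 2, so Bézout bound = 4.
Scan x ∈ F_7. For each x, list the y ∈ F_7 with f(x, y) ≡ 0 and those with g(x, y) ≡ 0 (mod 7); the common zeros in that column are the intersection.
  x = 0: f ≡ 0 at y ∈ ∅; g ≡ 0 at y ∈ {4}; common: ∅.
  x = 1: f ≡ 0 at y ∈ {5, 6}; g ≡ 0 at y ∈ {0}; common: ∅.
  x = 2: f ≡ 0 at y ∈ {2}; g ≡ 0 at y ∈ {5}; common: ∅.
  x = 3: f ≡ 0 at y ∈ {2}; g ≡ 0 at y ∈ {0}; common: ∅.
  x = 4: f ≡ 0 at y ∈ {5, 6}; g ≡ 0 at y ∈ {5}; common: {5}.
  x = 5: f ≡ 0 at y ∈ ∅; g ≡ 0 at y ∈ {1}; common: ∅.
  x = 6: f ≡ 0 at y ∈ ∅; g ≡ 0 at y ∈ ∅; common: ∅.
Collecting: common zeros = {(4, 5)}, so the count is 1.
Comparison with the Bézout bound: 1 ≤ 4 = deg(f)·deg(g), as expected for curves with no common component (the affine F_7-count falls short of the bound because intersections may lie at infinity, over extension fields, or carry multiplicity).


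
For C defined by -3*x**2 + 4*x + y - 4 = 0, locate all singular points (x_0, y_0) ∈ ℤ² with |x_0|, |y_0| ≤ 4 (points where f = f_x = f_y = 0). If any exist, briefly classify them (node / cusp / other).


No singular points in the scanned grid; C is smooth there.

Compute partial derivatives:
  f_x = 4 - 6*x.
  f_y = 1.
f_y = 1 is a nonzero constant, so f_y never vanishes: no point (x, y) can satisfy f = f_x = f_y = 0. In particular no (x, y) ∈ {−4, ..., 4}² is singular; the curve is smooth.


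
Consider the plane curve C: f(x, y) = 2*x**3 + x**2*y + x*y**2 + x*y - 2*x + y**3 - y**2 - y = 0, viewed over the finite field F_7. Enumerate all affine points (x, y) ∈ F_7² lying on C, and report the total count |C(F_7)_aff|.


Affine F_7-points: {(0, 0), (1, 0), (2, 3), (2, 4), (2, 6), (3, 3), (4, 3), (4, 4), (5, 2), (6, 0), (6, 4), (6, 5)}; count = 12.

For each of the 49 pairs (x, y) ∈ F_7², evaluate f(x, y) mod 7. Record the zeros.
  x = 0: [0↦0, 1↦6, 2↦2, 3↦1, 4↦2, 5↦4, 6↦6]  zeros at y ∈ {0}
  x = 1: [0↦0, 1↦2, 2↦3, 3↦2, 4↦5, 5↦4, 6↦5]  zeros at y ∈ {0}
  x = 2: [0↦5, 1↦5, 2↦6, 3↦0, 4↦0, 5↦5, 6↦0]  zeros at y ∈ {3, 4, 6}
  x = 3: [0↦6, 1↦6, 2↦2, 3↦0, 4↦6, 5↦5, 6↦3]  zeros at y ∈ {3}
  x = 4: [0↦1, 1↦3, 2↦3, 3↦0, 4↦0, 5↦2, 6↦5]  zeros at y ∈ {3, 4}
  x = 5: [0↦2, 1↦1, 2↦0, 3↦5, 4↦1, 5↦1, 6↦4]  zeros at y ∈ {2}
  x = 6: [0↦0, 1↦5, 2↦5, 3↦6, 4↦0, 5↦0, 6↦5]  zeros at y ∈ {0, 4, 5}
Collecting zeros: affine points = {(0, 0), (1, 0), (2, 3), (2, 4), (2, 6), (3, 3), (4, 3), (4, 4), (5, 2), (6, 0), (6, 4), (6, 5)}.
Total count |C(F_7)_aff| = 12.


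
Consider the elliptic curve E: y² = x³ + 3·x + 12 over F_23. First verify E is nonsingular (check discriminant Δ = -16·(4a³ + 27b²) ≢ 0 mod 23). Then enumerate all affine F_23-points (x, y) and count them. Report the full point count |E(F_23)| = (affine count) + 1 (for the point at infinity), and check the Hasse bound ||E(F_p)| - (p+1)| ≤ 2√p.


Affine points = {(0, 9), (0, 14), (1, 4), (1, 19), (2, 7), (2, 16), (3, 5), (3, 18), (6, 4), (6, 19), (7, 10), (7, 13), (9, 3), (9, 20), (16, 4), (16, 19), (17, 10), (17, 13), (22, 10), (22, 13)}; affine count = 20; |E(F_23)| = 21.

Discriminant check: Δ ∝ 4a³ + 27b² = 4·3³ + 27·12² = 4·27 + 27·144 ≡ 17 (mod 23). Nonzero ⇒ E is nonsingular.
For each x ∈ F_23, compute rhs = x³ + 3·x + 12 mod 23, then count y ∈ F_23 with y² ≡ rhs.
  x = 0: rhs = 12, matching y values: 9, 14 (2 points).
  x = 1: rhs = 16, matching y values: 4, 19 (2 points).
  x = 2: rhs = 3, matching y values: 7, 16 (2 points).
  x = 3: rhs = 2, matching y values: 5, 18 (2 points).
  x = 4: rhs = 19, matching y values: none (0 points).
  x = 5: rhs = 14, matching y values: none (0 points).
  x = 6: rhs = 16, matching y values: 4, 19 (2 points).
  x = 7: rhs = 8, matching y values: 10, 13 (2 points).
  x = 8: rhs = 19, matching y values: none (0 points).
  x = 9: rhs = 9, matching y values: 3, 20 (2 points).
  x = 10: rhs = 7, matching y values: none (0 points).
  x = 11: rhs = 19, matching y values: none (0 points).
  x = 12: rhs = 5, matching y values: none (0 points).
  x = 13: rhs = 17, matching y values: none (0 points).
  x = 14: rhs = 15, matching y values: none (0 points).
  x = 15: rhs = 5, matching y values: none (0 points).
  x = 16: rhs = 16, matching y values: 4, 19 (2 points).
  x = 17: rhs = 8, matching y values: 10, 13 (2 points).
  x = 18: rhs = 10, matching y values: none (0 points).
  x = 19: rhs = 5, matching y values: none (0 points).
  x = 20: rhs = 22, matching y values: none (0 points).
  x = 21: rhs = 21, matching y values: none (0 points).
  x = 22: rhs = 8, matching y values: 10, 13 (2 points).
Total affine count: 20.
Full point count |E(F_23)| = 20 + 1 = 21.
Hasse bound: |21 − (23+1)| = |-3| = 3 ≤ 2√23 ≈ 9.5917 ✓.


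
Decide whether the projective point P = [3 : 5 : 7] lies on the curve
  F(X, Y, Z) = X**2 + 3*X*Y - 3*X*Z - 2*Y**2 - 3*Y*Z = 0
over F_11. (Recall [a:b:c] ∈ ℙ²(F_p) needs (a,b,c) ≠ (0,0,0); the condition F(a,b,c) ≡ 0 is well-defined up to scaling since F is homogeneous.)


F(3,5,7) ≡ 1 (mod 11); P is NOT on the curve.

Evaluate F(3, 5, 7) term-by-term (mod 11).
  X**2 ↦ 1·9·1·1 = 9
  3*X*Y ↦ 3·3·5·1 = 45
  -3*X*Z ↦ -3·3·1·7 = -63
  -2*Y**2 ↦ -2·1·25·1 = -50
  -3*Y*Z ↦ -3·1·5·7 = -105
Sum: F(3, 5, 7) = (9) + (45) + (-63) + (-50) + (-105) = -164.
Reducing mod 11: -164 ≡ 1 (mod 11).
Since F(a, b, c) ≡ 1 ≠ 0 (mod 11), P does NOT lie on the curve.


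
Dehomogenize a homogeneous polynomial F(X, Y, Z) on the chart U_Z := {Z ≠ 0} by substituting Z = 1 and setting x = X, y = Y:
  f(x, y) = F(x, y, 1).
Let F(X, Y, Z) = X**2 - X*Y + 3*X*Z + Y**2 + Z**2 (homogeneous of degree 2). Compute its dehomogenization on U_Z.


f(x, y) = x**2 - x*y + 3*x + y**2 + 1

On U_Z we set Z = 1. Each monomial c·X^i·Y^j·Z^k in F becomes c·x^i·y^j·1^k = c·x^i·y^j.
Substituting Z = 1: F(X, Y, 1) = x**2 - x*y + 3*x + y**2 + 1.
Note: deg(f) ≤ deg(F) = 2; strict inequality happens when F is divisible by Z (lost terms).


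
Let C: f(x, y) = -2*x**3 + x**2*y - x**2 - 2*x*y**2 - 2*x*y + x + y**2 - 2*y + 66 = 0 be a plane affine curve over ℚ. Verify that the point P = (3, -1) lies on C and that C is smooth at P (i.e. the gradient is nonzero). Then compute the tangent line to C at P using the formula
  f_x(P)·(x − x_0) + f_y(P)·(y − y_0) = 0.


Tangent line at P: -65*x + 11*y + 206 = 0.

Step 1: f(3, -1) = 0, so P lies on C.
Step 2: partial derivatives
  f_x(x, y) = -6*x**2 + 2*x*y - 2*x - 2*y**2 - 2*y + 1, f_y(x, y) = x**2 - 4*x*y - 2*x + 2*y - 2.
  f_x(P) = -65, f_y(P) = 11 (gradient nonzero, so P is smooth).
Step 3: tangent line at P: -65·(x − 3) + 11·(y − -1) = 0.
Expanding: -65*x + 11*y + 206 = 0.


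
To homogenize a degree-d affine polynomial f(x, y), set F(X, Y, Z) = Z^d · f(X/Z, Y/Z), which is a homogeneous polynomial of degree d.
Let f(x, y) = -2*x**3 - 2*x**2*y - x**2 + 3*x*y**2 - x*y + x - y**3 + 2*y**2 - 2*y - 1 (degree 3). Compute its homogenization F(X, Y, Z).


F(X, Y, Z) = -2*X**3 - 2*X**2*Y - X**2*Z + 3*X*Y**2 - X*Y*Z + X*Z**2 - Y**3 + 2*Y**2*Z - 2*Y*Z**2 - Z**3

deg(f) = 3.
Substitute x = X/Z, y = Y/Z into f, then multiply by Z^3.
  monomial -2·x^3·y^0 ↦ -2·X^3·Y^0·Z^0.
  monomial -2·x^2·y^1 ↦ -2·X^2·Y^1·Z^0.
  monomial -1·x^2·y^0 ↦ -1·X^2·Y^0·Z^1.
  monomial 3·x^1·y^2 ↦ 3·X^1·Y^2·Z^0.
  monomial -1·x^1·y^1 ↦ -1·X^1·Y^1·Z^1.
  monomial 1·x^1·y^0 ↦ 1·X^1·Y^0·Z^2.
  monomial -1·x^0·y^3 ↦ -1·X^0·Y^3·Z^0.
  monomial 2·x^0·y^2 ↦ 2·X^0·Y^2·Z^1.
  monomial -2·x^0·y^1 ↦ -2·X^0·Y^1·Z^2.
  monomial -1·x^0·y^0 ↦ -1·X^0·Y^0·Z^3.
Collecting: F(X, Y, Z) = -2*X**3 - 2*X**2*Y - X**2*Z + 3*X*Y**2 - X*Y*Z + X*Z**2 - Y**3 + 2*Y**2*Z - 2*Y*Z**2 - Z**3.


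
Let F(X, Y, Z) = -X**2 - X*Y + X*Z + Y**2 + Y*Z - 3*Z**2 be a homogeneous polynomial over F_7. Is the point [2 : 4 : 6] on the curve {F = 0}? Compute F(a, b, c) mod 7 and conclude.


F(2,4,6) ≡ 2 (mod 7); P is NOT on the curve.

Evaluate F(2, 4, 6) term-by-term (mod 7).
  -X**2 ↦ -1·4·1·1 = -4
  -X*Y ↦ -1·2·4·1 = -8
  X*Z ↦ 1·2·1·6 = 12
  Y**2 ↦ 1·1·16·1 = 16
  Y*Z ↦ 1·1·4·6 = 24
  -3*Z**2 ↦ -3·1·1·36 = -108
Sum: F(2, 4, 6) = (-4) + (-8) + (12) + (16) + (24) + (-108) = -68.
Reducing mod 7: -68 ≡ 2 (mod 7).
Since F(a, b, c) ≡ 2 ≠ 0 (mod 7), P does NOT lie on the curve.


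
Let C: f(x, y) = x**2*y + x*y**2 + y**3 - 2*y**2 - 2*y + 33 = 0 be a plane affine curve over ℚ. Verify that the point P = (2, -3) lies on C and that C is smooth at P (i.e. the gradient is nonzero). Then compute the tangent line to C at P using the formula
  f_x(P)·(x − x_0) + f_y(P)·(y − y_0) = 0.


Tangent line at P: -3*x + 29*y + 93 = 0.

Step 1: f(2, -3) = 0, so P lies on C.
Step 2: partial derivatives
  f_x(x, y) = 2*x*y + y**2, f_y(x, y) = x**2 + 2*x*y + 3*y**2 - 4*y - 2.
  f_x(P) = -3, f_y(P) = 29 (gradient nonzero, so P is smooth).
Step 3: tangent line at P: -3·(x − 2) + 29·(y − -3) = 0.
Expanding: -3*x + 29*y + 93 = 0.


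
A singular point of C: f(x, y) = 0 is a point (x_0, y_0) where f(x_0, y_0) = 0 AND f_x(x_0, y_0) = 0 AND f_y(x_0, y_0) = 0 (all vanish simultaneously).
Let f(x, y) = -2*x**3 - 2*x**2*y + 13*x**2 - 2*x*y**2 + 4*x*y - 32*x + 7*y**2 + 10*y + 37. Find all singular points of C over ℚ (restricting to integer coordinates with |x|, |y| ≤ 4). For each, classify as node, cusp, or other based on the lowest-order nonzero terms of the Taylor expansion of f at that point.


Singular points: {(3, -2)}; classification: node.

Compute partial derivatives:
  f_x = -6*x**2 - 4*x*y + 26*x - 2*y**2 + 4*y - 32.
  f_y = -2*x**2 - 4*x*y + 4*x + 14*y + 10.
Scan x_0 ∈ {−4, ..., 4}. For each x_0, f_y(x_0, y) is a polynomial in y; find its integer roots y ∈ {−4, ..., 4}, then test f_x and f at those candidates.
  x = -4: f_y(-4, y) = 30*y - 38; no integer root y with |y| ≤ 4.
  x = -3: f_y(-3, y) = 26*y - 20; no integer root y with |y| ≤ 4.
  x = -2: f_y(-2, y) = 22*y - 6; no integer root y with |y| ≤ 4.
  x = -1: f_y(-1, y) = 18*y + 4; no integer root y with |y| ≤ 4.
  x = 0: f_y(0, y) = 14*y + 10; no integer root y with |y| ≤ 4.
  x = 1: f_y(1, y) = 10*y + 12; no integer root y with |y| ≤ 4.
  x = 2: f_y(2, y) = 6*y + 10; no integer root y with |y| ≤ 4.
  x = 3: f_y(3, y) = 2*y + 4; vanishes at y ∈ {-2}. (3, -2): f_x = 0, f = 0 — SINGULAR.
  x = 4: f_y(4, y) = -2*y - 6; vanishes at y ∈ {-3}. (4, -3): f_x = -6 ≠ 0.
Only singular point on the grid: (3, -2).
Classify: substitute x = 3 + u, y = -2 + v and expand: f = -2*u**3 - 2*u**2*v - u**2 - 2*u*v**2 + v**2.
No constant or linear terms (consistent with a singular point). Quadratic part: -u**2 + v**2. Cubic part: -2*u**3 - 2*u**2*v - 2*u*v**2.
The quadratic part v**2 - u**2 = (v − u)(v + u) splits into two distinct linear factors, so there are two distinct tangent lines y − -2 = ±(x − 3) — this is a node (ordinary double point).
Classification: node.


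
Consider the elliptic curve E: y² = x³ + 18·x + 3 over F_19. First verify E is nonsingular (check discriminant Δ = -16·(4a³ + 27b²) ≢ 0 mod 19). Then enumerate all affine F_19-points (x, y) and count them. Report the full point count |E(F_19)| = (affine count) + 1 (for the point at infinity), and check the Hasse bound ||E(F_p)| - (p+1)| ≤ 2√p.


Affine points = {(2, 3), (2, 16), (4, 5), (4, 14), (5, 3), (5, 16), (6, 2), (6, 17), (7, 4), (7, 15), (9, 1), (9, 18), (10, 9), (10, 10), (12, 3), (12, 16), (14, 4), (14, 15), (15, 0), (16, 6), (16, 13), (17, 4), (17, 15)}; affine count = 23; |E(F_19)| = 24.

Discriminant check: Δ ∝ 4a³ + 27b² = 4·18³ + 27·3² = 4·5832 + 27·9 ≡ 11 (mod 19). Nonzero ⇒ E is nonsingular.
For each x ∈ F_19, compute rhs = x³ + 18·x + 3 mod 19, then count y ∈ F_19 with y² ≡ rhs.
  x = 0: rhs = 3, matching y values: none (0 points).
  x = 1: rhs = 3, matching y values: none (0 points).
  x = 2: rhs = 9, matching y values: 3, 16 (2 points).
  x = 3: rhs = 8, matching y values: none (0 points).
  x = 4: rhs = 6, matching y values: 5, 14 (2 points).
  x = 5: rhs = 9, matching y values: 3, 16 (2 points).
  x = 6: rhs = 4, matching y values: 2, 17 (2 points).
  x = 7: rhs = 16, matching y values: 4, 15 (2 points).
  x = 8: rhs = 13, matching y values: none (0 points).
  x = 9: rhs = 1, matching y values: 1, 18 (2 points).
  x = 10: rhs = 5, matching y values: 9, 10 (2 points).
  x = 11: rhs = 12, matching y values: none (0 points).
  x = 12: rhs = 9, matching y values: 3, 16 (2 points).
  x = 13: rhs = 2, matching y values: none (0 points).
  x = 14: rhs = 16, matching y values: 4, 15 (2 points).
  x = 15: rhs = 0, matching y values: 0 (1 points).
  x = 16: rhs = 17, matching y values: 6, 13 (2 points).
  x = 17: rhs = 16, matching y values: 4, 15 (2 points).
  x = 18: rhs = 3, matching y values: none (0 points).
Total affine count: 23.
Full point count |E(F_19)| = 23 + 1 = 24.
Hasse bound: |24 − (19+1)| = |4| = 4 ≤ 2√19 ≈ 8.7178 ✓.


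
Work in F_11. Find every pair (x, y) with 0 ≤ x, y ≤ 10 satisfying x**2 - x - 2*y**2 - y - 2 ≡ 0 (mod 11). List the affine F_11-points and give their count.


Affine F_11-points: {(2, 0), (2, 5), (3, 8), (4, 2), (4, 3), (6, 7), (6, 9), (8, 2), (8, 3), (9, 8), (10, 0), (10, 5)}; count = 12.

For each of the 121 pairs (x, y) ∈ F_11², evaluate f(x, y) mod 11. Record the zeros.
  x = 0: [0↦9, 1↦6, 2↦10, 3↦10, 4↦6, 5↦9, 6↦8, 7↦3, 8↦5, 9↦3, 10↦8]  zeros at y ∈ ∅
  x = 1: [0↦9, 1↦6, 2↦10, 3↦10, 4↦6, 5↦9, 6↦8, 7↦3, 8↦5, 9↦3, 10↦8]  zeros at y ∈ ∅
  x = 2: [0↦0, 1↦8, 2↦1, 3↦1, 4↦8, 5↦0, 6↦10, 7↦5, 8↦7, 9↦5, 10↦10]  zeros at y ∈ {0, 5}
  x = 3: [0↦4, 1↦1, 2↦5, 3↦5, 4↦1, 5↦4, 6↦3, 7↦9, 8↦0, 9↦9, 10↦3]  zeros at y ∈ {8}
  x = 4: [0↦10, 1↦7, 2↦0, 3↦0, 4↦7, 5↦10, 6↦9, 7↦4, 8↦6, 9↦4, 10↦9]  zeros at y ∈ {2, 3}
  x = 5: [0↦7, 1↦4, 2↦8, 3↦8, 4↦4, 5↦7, 6↦6, 7↦1, 8↦3, 9↦1, 10↦6]  zeros at y ∈ ∅
  x = 6: [0↦6, 1↦3, 2↦7, 3↦7, 4↦3, 5↦6, 6↦5, 7↦0, 8↦2, 9↦0, 10↦5]  zeros at y ∈ {7, 9}
  x = 7: [0↦7, 1↦4, 2↦8, 3↦8, 4↦4, 5↦7, 6↦6, 7↦1, 8↦3, 9↦1, 10↦6]  zeros at y ∈ ∅
  x = 8: [0↦10, 1↦7, 2↦0, 3↦0, 4↦7, 5↦10, 6↦9, 7↦4, 8↦6, 9↦4, 10↦9]  zeros at y ∈ {2, 3}
  x = 9: [0↦4, 1↦1, 2↦5, 3↦5, 4↦1, 5↦4, 6↦3, 7↦9, 8↦0, 9↦9, 10↦3]  zeros at y ∈ {8}
  x = 10: [0↦0, 1↦8, 2↦1, 3↦1, 4↦8, 5↦0, 6↦10, 7↦5, 8↦7, 9↦5, 10↦10]  zeros at y ∈ {0, 5}
Collecting zeros: affine points = {(2, 0), (2, 5), (3, 8), (4, 2), (4, 3), (6, 7), (6, 9), (8, 2), (8, 3), (9, 8), (10, 0), (10, 5)}.
Total count |C(F_11)_aff| = 12.


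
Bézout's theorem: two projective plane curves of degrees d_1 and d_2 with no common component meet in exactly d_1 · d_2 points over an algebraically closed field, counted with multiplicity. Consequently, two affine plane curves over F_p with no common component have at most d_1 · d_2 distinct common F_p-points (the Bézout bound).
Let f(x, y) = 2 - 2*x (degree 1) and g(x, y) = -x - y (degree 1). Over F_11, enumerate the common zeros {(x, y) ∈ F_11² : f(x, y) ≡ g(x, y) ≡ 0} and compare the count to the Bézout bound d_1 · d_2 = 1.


Common zeros: {(1, 10)}; count = 1; Bézout bound = 1.

deg(f) = 1, deg(g) = 1, so Bézout bound = 1.
Scan x ∈ F_11. For each x, list the y ∈ F_11 with f(x, y) ≡ 0 and those with g(x, y) ≡ 0 (mod 11); the common zeros in that column are the intersection.
  x = 0: f ≡ 0 at y ∈ ∅; g ≡ 0 at y ∈ {0}; common: ∅.
  x = 1: f ≡ 0 at y ∈ {0, 1, 2, 3, 4, 5, 6, 7, 8, 9, 10}; g ≡ 0 at y ∈ {10}; common: {10}.
  x = 2: f ≡ 0 at y ∈ ∅; g ≡ 0 at y ∈ {9}; common: ∅.
  x = 3: f ≡ 0 at y ∈ ∅; g ≡ 0 at y ∈ {8}; common: ∅.
  x = 4: f ≡ 0 at y ∈ ∅; g ≡ 0 at y ∈ {7}; common: ∅.
  x = 5: f ≡ 0 at y ∈ ∅; g ≡ 0 at y ∈ {6}; common: ∅.
  x = 6: f ≡ 0 at y ∈ ∅; g ≡ 0 at y ∈ {5}; common: ∅.
  x = 7: f ≡ 0 at y ∈ ∅; g ≡ 0 at y ∈ {4}; common: ∅.
  x = 8: f ≡ 0 at y ∈ ∅; g ≡ 0 at y ∈ {3}; common: ∅.
  x = 9: f ≡ 0 at y ∈ ∅; g ≡ 0 at y ∈ {2}; common: ∅.
  x = 10: f ≡ 0 at y ∈ ∅; g ≡ 0 at y ∈ {1}; common: ∅.
Collecting: common zeros = {(1, 10)}, so the count is 1.
Comparison with the Bézout bound: 1 ≤ 1 = deg(f)·deg(g), as expected for curves with no common component (the bound is attained).


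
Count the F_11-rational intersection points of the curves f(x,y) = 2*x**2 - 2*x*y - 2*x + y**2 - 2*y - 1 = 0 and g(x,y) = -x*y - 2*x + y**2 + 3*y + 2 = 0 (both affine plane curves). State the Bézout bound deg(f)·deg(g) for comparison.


Common zeros: {(1, 9), (9, 9)}; count = 2; Bézout bound = 4.

deg(f) = 2, deg(g) = 2, so Bézout bound = 4.
Scan x ∈ F_11. For each x, list the y ∈ F_11 with f(x, y) ≡ 0 and those with g(x, y) ≡ 0 (mod 11); the common zeros in that column are the intersection.
  x = 0: f ≡ 0 at y ∈ ∅; g ≡ 0 at y ∈ {9, 10}; common: ∅.
  x = 1: f ≡ 0 at y ∈ {6, 9}; g ≡ 0 at y ∈ {0, 9}; common: {9}.
  x = 2: f ≡ 0 at y ∈ ∅; g ≡ 0 at y ∈ {1, 9}; common: ∅.
  x = 3: f ≡ 0 at y ∈ {0, 8}; g ≡ 0 at y ∈ {2, 9}; common: ∅.
  x = 4: f ≡ 0 at y ∈ ∅; g ≡ 0 at y ∈ {3, 9}; common: ∅.
  x = 5: f ≡ 0 at y ∈ ∅; g ≡ 0 at y ∈ {4, 9}; common: ∅.
  x = 6: f ≡ 0 at y ∈ {6, 8}; g ≡ 0 at y ∈ {5, 9}; common: ∅.
  x = 7: f ≡ 0 at y ∈ {2, 3}; g ≡ 0 at y ∈ {6, 9}; common: ∅.
  x = 8: f ≡ 0 at y ∈ {3, 4}; g ≡ 0 at y ∈ {7, 9}; common: ∅.
  x = 9: f ≡ 0 at y ∈ {0, 9}; g ≡ 0 at y ∈ {8, 9}; common: {9}.
  x = 10: f ≡ 0 at y ∈ ∅; g ≡ 0 at y ∈ {9}; common: ∅.
Collecting: common zeros = {(1, 9), (9, 9)}, so the count is 2.
Comparison with the Bézout bound: 2 ≤ 4 = deg(f)·deg(g), as expected for curves with no common component (the affine F_11-count falls short of the bound because intersections may lie at infinity, over extension fields, or carry multiplicity).


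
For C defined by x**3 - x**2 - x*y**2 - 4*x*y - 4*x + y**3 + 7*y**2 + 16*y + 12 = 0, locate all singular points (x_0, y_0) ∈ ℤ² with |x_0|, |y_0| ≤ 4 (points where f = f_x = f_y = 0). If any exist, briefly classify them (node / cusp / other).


Singular points: {(0, -2)}; classification: node.

Compute partial derivatives:
  f_x = 3*x**2 - 2*x - y**2 - 4*y - 4.
  f_y = -2*x*y - 4*x + 3*y**2 + 14*y + 16.
Scan x_0 ∈ {−4, ..., 4}. For each x_0, f_y(x_0, y) is a polynomial in y; find its integer roots y ∈ {−4, ..., 4}, then test f_x and f at those candidates.
  x = -4: f_y(-4, y) = 3*y**2 + 22*y + 32; vanishes at y ∈ {-2}. (-4, -2): f_x = 56 ≠ 0.
  x = -3: f_y(-3, y) = 3*y**2 + 20*y + 28; vanishes at y ∈ {-2}. (-3, -2): f_x = 33 ≠ 0.
  x = -2: f_y(-2, y) = 3*y**2 + 18*y + 24; vanishes at y ∈ {-4, -2}. (-2, -4): f_x = 12 ≠ 0; (-2, -2): f_x = 16 ≠ 0.
  x = -1: f_y(-1, y) = 3*y**2 + 16*y + 20; vanishes at y ∈ {-2}. (-1, -2): f_x = 5 ≠ 0.
  x = 0: f_y(0, y) = 3*y**2 + 14*y + 16; vanishes at y ∈ {-2}. (0, -2): f_x = 0, f = 0 — SINGULAR.
  x = 1: f_y(1, y) = 3*y**2 + 12*y + 12; vanishes at y ∈ {-2}. (1, -2): f_x = 1 ≠ 0.
  x = 2: f_y(2, y) = 3*y**2 + 10*y + 8; vanishes at y ∈ {-2}. (2, -2): f_x = 8 ≠ 0.
  x = 3: f_y(3, y) = 3*y**2 + 8*y + 4; vanishes at y ∈ {-2}. (3, -2): f_x = 21 ≠ 0.
  x = 4: f_y(4, y) = 3*y**2 + 6*y; vanishes at y ∈ {-2, 0}. (4, -2): f_x = 40 ≠ 0; (4, 0): f_x = 36 ≠ 0.
Only singular point on the grid: (0, -2).
Classify: substitute x = 0 + u, y = -2 + v and expand: f = u**3 - u**2 - u*v**2 + v**3 + v**2.
No constant or linear terms (consistent with a singular point). Quadratic part: -u**2 + v**2. Cubic part: u**3 - u*v**2 + v**3.
The quadratic part v**2 - u**2 = (v − u)(v + u) splits into two distinct linear factors, so there are two distinct tangent lines y − -2 = ±(x − 0) — this is a node (ordinary double point).
Classification: node.


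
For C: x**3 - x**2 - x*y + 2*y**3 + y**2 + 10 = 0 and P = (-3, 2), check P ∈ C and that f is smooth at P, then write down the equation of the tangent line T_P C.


Tangent line at P: 31*x + 31*y + 31 = 0.

Step 1: f(-3, 2) = 0, so P lies on C.
Step 2: partial derivatives
  f_x(x, y) = 3*x**2 - 2*x - y, f_y(x, y) = -x + 6*y**2 + 2*y.
  f_x(P) = 31, f_y(P) = 31 (gradient nonzero, so P is smooth).
Step 3: tangent line at P: 31·(x − -3) + 31·(y − 2) = 0.
Expanding: 31*x + 31*y + 31 = 0.


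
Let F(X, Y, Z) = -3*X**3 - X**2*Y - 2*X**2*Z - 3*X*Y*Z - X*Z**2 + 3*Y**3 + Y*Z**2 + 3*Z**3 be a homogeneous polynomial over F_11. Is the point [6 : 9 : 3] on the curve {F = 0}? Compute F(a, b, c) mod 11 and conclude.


F(6,9,3) ≡ 5 (mod 11); P is NOT on the curve.

Evaluate F(6, 9, 3) term-by-term (mod 11).
  -3*X**3 ↦ -3·216·1·1 = -648
  -X**2*Y ↦ -1·36·9·1 = -324
  -2*X**2*Z ↦ -2·36·1·3 = -216
  -3*X*Y*Z ↦ -3·6·9·3 = -486
  -X*Z**2 ↦ -1·6·1·9 = -54
  3*Y**3 ↦ 3·1·729·1 = 2187
  Y*Z**2 ↦ 1·1·9·9 = 81
  3*Z**3 ↦ 3·1·1·27 = 81
Sum: F(6, 9, 3) = (-648) + (-324) + (-216) + (-486) + (-54) + (2187) + (81) + (81) = 621.
Reducing mod 11: 621 ≡ 5 (mod 11).
Since F(a, b, c) ≡ 5 ≠ 0 (mod 11), P does NOT lie on the curve.


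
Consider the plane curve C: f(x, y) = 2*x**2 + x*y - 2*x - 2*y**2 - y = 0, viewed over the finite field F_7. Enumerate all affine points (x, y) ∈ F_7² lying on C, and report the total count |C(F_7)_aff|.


Affine F_7-points: {(0, 0), (0, 3), (1, 0), (3, 3), (3, 5), (5, 1), (6, 1), (6, 5)}; count = 8.

For each of the 49 pairs (x, y) ∈ F_7², evaluate f(x, y) mod 7. Record the zeros.
  x = 0: [0↦0, 1↦4, 2↦4, 3↦0, 4↦6, 5↦1, 6↦6]  zeros at y ∈ {0, 3}
  x = 1: [0↦0, 1↦5, 2↦6, 3↦3, 4↦3, 5↦6, 6↦5]  zeros at y ∈ {0}
  x = 2: [0↦4, 1↦3, 2↦5, 3↦3, 4↦4, 5↦1, 6↦1]  zeros at y ∈ ∅
  x = 3: [0↦5, 1↦5, 2↦1, 3↦0, 4↦2, 5↦0, 6↦1]  zeros at y ∈ {3, 5}
  x = 4: [0↦3, 1↦4, 2↦1, 3↦1, 4↦4, 5↦3, 6↦5]  zeros at y ∈ ∅
  x = 5: [0↦5, 1↦0, 2↦5, 3↦6, 4↦3, 5↦3, 6↦6]  zeros at y ∈ {1}
  x = 6: [0↦4, 1↦0, 2↦6, 3↦1, 4↦6, 5↦0, 6↦4]  zeros at y ∈ {1, 5}
Collecting zeros: affine points = {(0, 0), (0, 3), (1, 0), (3, 3), (3, 5), (5, 1), (6, 1), (6, 5)}.
Total count |C(F_7)_aff| = 8.


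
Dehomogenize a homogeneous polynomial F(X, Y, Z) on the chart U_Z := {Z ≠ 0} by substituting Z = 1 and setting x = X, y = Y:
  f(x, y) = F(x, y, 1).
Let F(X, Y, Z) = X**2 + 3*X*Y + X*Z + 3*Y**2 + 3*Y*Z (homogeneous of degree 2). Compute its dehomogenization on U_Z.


f(x, y) = x**2 + 3*x*y + x + 3*y**2 + 3*y

On U_Z we set Z = 1. Each monomial c·X^i·Y^j·Z^k in F becomes c·x^i·y^j·1^k = c·x^i·y^j.
Substituting Z = 1: F(X, Y, 1) = x**2 + 3*x*y + x + 3*y**2 + 3*y.
Note: deg(f) ≤ deg(F) = 2; strict inequality happens when F is divisible by Z (lost terms).


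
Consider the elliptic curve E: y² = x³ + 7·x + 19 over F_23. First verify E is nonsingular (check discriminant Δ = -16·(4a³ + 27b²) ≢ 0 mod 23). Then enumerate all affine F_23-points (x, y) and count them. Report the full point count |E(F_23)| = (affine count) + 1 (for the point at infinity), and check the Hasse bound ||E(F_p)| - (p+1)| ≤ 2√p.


Affine points = {(1, 2), (1, 21), (2, 8), (2, 15), (5, 8), (5, 15), (6, 1), (6, 22), (8, 9), (8, 14), (9, 11), (9, 12), (10, 10), (10, 13), (11, 1), (11, 22), (14, 3), (14, 20), (15, 7), (15, 16), (16, 8), (16, 15)}; affine count = 22; |E(F_23)| = 23.

Discriminant check: Δ ∝ 4a³ + 27b² = 4·7³ + 27·19² = 4·343 + 27·361 ≡ 10 (mod 23). Nonzero ⇒ E is nonsingular.
For each x ∈ F_23, compute rhs = x³ + 7·x + 19 mod 23, then count y ∈ F_23 with y² ≡ rhs.
  x = 0: rhs = 19, matching y values: none (0 points).
  x = 1: rhs = 4, matching y values: 2, 21 (2 points).
  x = 2: rhs = 18, matching y values: 8, 15 (2 points).
  x = 3: rhs = 21, matching y values: none (0 points).
  x = 4: rhs = 19, matching y values: none (0 points).
  x = 5: rhs = 18, matching y values: 8, 15 (2 points).
  x = 6: rhs = 1, matching y values: 1, 22 (2 points).
  x = 7: rhs = 20, matching y values: none (0 points).
  x = 8: rhs = 12, matching y values: 9, 14 (2 points).
  x = 9: rhs = 6, matching y values: 11, 12 (2 points).
  x = 10: rhs = 8, matching y values: 10, 13 (2 points).
  x = 11: rhs = 1, matching y values: 1, 22 (2 points).
  x = 12: rhs = 14, matching y values: none (0 points).
  x = 13: rhs = 7, matching y values: none (0 points).
  x = 14: rhs = 9, matching y values: 3, 20 (2 points).
  x = 15: rhs = 3, matching y values: 7, 16 (2 points).
  x = 16: rhs = 18, matching y values: 8, 15 (2 points).
  x = 17: rhs = 14, matching y values: none (0 points).
  x = 18: rhs = 20, matching y values: none (0 points).
  x = 19: rhs = 19, matching y values: none (0 points).
  x = 20: rhs = 17, matching y values: none (0 points).
  x = 21: rhs = 20, matching y values: none (0 points).
  x = 22: rhs = 11, matching y values: none (0 points).
Total affine count: 22.
Full point count |E(F_23)| = 22 + 1 = 23.
Hasse bound: |23 − (23+1)| = |-1| = 1 ≤ 2√23 ≈ 9.5917 ✓.


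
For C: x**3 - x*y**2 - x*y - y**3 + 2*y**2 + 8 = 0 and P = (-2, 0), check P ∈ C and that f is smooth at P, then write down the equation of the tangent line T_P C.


Tangent line at P: 12*x + 2*y + 24 = 0.

Step 1: f(-2, 0) = 0, so P lies on C.
Step 2: partial derivatives
  f_x(x, y) = 3*x**2 - y**2 - y, f_y(x, y) = -2*x*y - x - 3*y**2 + 4*y.
  f_x(P) = 12, f_y(P) = 2 (gradient nonzero, so P is smooth).
Step 3: tangent line at P: 12·(x − -2) + 2·(y − 0) = 0.
Expanding: 12*x + 2*y + 24 = 0.


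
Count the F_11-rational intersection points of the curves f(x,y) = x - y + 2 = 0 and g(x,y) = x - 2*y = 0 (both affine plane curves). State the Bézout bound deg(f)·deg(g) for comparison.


Common zeros: {(7, 9)}; count = 1; Bézout bound = 1.

deg(f) = 1, deg(g) = 1, so Bézout bound = 1.
Scan x ∈ F_11. For each x, list the y ∈ F_11 with f(x, y) ≡ 0 and those with g(x, y) ≡ 0 (mod 11); the common zeros in that column are the intersection.
  x = 0: f ≡ 0 at y ∈ {2}; g ≡ 0 at y ∈ {0}; common: ∅.
  x = 1: f ≡ 0 at y ∈ {3}; g ≡ 0 at y ∈ {6}; common: ∅.
  x = 2: f ≡ 0 at y ∈ {4}; g ≡ 0 at y ∈ {1}; common: ∅.
  x = 3: f ≡ 0 at y ∈ {5}; g ≡ 0 at y ∈ {7}; common: ∅.
  x = 4: f ≡ 0 at y ∈ {6}; g ≡ 0 at y ∈ {2}; common: ∅.
  x = 5: f ≡ 0 at y ∈ {7}; g ≡ 0 at y ∈ {8}; common: ∅.
  x = 6: f ≡ 0 at y ∈ {8}; g ≡ 0 at y ∈ {3}; common: ∅.
  x = 7: f ≡ 0 at y ∈ {9}; g ≡ 0 at y ∈ {9}; common: {9}.
  x = 8: f ≡ 0 at y ∈ {10}; g ≡ 0 at y ∈ {4}; common: ∅.
  x = 9: f ≡ 0 at y ∈ {0}; g ≡ 0 at y ∈ {10}; common: ∅.
  x = 10: f ≡ 0 at y ∈ {1}; g ≡ 0 at y ∈ {5}; common: ∅.
Collecting: common zeros = {(7, 9)}, so the count is 1.
Comparison with the Bézout bound: 1 ≤ 1 = deg(f)·deg(g), as expected for curves with no common component (the bound is attained).


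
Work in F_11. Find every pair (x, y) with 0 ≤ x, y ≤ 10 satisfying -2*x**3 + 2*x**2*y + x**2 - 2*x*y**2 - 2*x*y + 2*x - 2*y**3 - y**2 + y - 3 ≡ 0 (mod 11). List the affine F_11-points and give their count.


Affine F_11-points: {(0, 4), (1, 8), (1, 9), (2, 0), (4, 8), (6, 1), (7, 7), (9, 8)}; count = 8.

For each of the 121 pairs (x, y) ∈ F_11², evaluate f(x, y) mod 11. Record the zeros.
  x = 0: [0↦8, 1↦6, 2↦1, 3↦3, 4↦0, 5↦2, 6↦8, 7↦6, 8↦6, 9↦7, 10↦8]  zeros at y ∈ {4}
  x = 1: [0↦9, 1↦5, 2↦5, 3↦8, 4↦2, 5↦8, 6↦3, 7↦8, 8↦0, 9↦0, 10↦7]  zeros at y ∈ {8, 9}
  x = 2: [0↦0, 1↦9, 2↦7, 3↦4, 4↦10, 5↦2, 6↦1, 7↦6, 8↦5, 9↦8, 10↦3]  zeros at y ∈ {0}
  x = 3: [0↦2, 1↦6, 2↦6, 3↦1, 4↦1, 5↦5, 6↦1, 7↦10, 8↦9, 9↦8, 10↦6]  zeros at y ∈ ∅
  x = 4: [0↦3, 1↦6, 2↦1, 3↦9, 4↦7, 5↦5, 6↦2, 7↦8, 8↦0, 9↦10, 10↦4]  zeros at y ∈ {8}
  x = 5: [0↦2, 1↦8, 2↦2, 3↦5, 4↦5, 5↦1, 6↦3, 7↦10, 8↦10, 9↦2, 10↦7]  zeros at y ∈ ∅
  x = 6: [0↦9, 1↦0, 2↦8, 3↦10, 4↦5, 5↦3, 6↦3, 7↦4, 8↦5, 9↦5, 10↦3]  zeros at y ∈ {1}
  x = 7: [0↦1, 1↦3, 2↦7, 3↦1, 4↦6, 5↦10, 6↦1, 7↦0, 8↦6, 9↦7, 10↦2]  zeros at y ∈ {7}
  x = 8: [0↦10, 1↦5, 2↦9, 3↦10, 4↦7, 5↦10, 6↦7, 7↦8, 8↦1, 9↦7, 10↦3]  zeros at y ∈ ∅
  x = 9: [0↦2, 1↦5, 2↦2, 3↦3, 4↦7, 5↦2, 6↦9, 7↦5, 8↦0, 9↦4, 10↦5]  zeros at y ∈ {8}
  x = 10: [0↦9, 1↦2, 2↦7, 3↦1, 4↦5, 5↦7, 6↦6, 7↦1, 8↦2, 9↦8, 10↦7]  zeros at y ∈ ∅
Collecting zeros: affine points = {(0, 4), (1, 8), (1, 9), (2, 0), (4, 8), (6, 1), (7, 7), (9, 8)}.
Total count |C(F_11)_aff| = 8.


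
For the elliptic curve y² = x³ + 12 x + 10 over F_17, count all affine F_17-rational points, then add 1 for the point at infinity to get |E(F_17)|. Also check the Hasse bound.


Affine points = {(2, 5), (2, 12), (5, 5), (5, 12), (6, 3), (6, 14), (10, 5), (10, 12), (13, 0), (14, 7), (14, 10)}; affine count = 11; |E(F_17)| = 12.

Discriminant check: Δ ∝ 4a³ + 27b² = 4·12³ + 27·10² = 4·1728 + 27·100 ≡ 7 (mod 17). Nonzero ⇒ E is nonsingular.
For each x ∈ F_17, compute rhs = x³ + 12·x + 10 mod 17, then count y ∈ F_17 with y² ≡ rhs.
  x = 0: rhs = 10, matching y values: none (0 points).
  x = 1: rhs = 6, matching y values: none (0 points).
  x = 2: rhs = 8, matching y values: 5, 12 (2 points).
  x = 3: rhs = 5, matching y values: none (0 points).
  x = 4: rhs = 3, matching y values: none (0 points).
  x = 5: rhs = 8, matching y values: 5, 12 (2 points).
  x = 6: rhs = 9, matching y values: 3, 14 (2 points).
  x = 7: rhs = 12, matching y values: none (0 points).
  x = 8: rhs = 6, matching y values: none (0 points).
  x = 9: rhs = 14, matching y values: none (0 points).
  x = 10: rhs = 8, matching y values: 5, 12 (2 points).
  x = 11: rhs = 11, matching y values: none (0 points).
  x = 12: rhs = 12, matching y values: none (0 points).
  x = 13: rhs = 0, matching y values: 0 (1 points).
  x = 14: rhs = 15, matching y values: 7, 10 (2 points).
  x = 15: rhs = 12, matching y values: none (0 points).
  x = 16: rhs = 14, matching y values: none (0 points).
Total affine count: 11.
Full point count |E(F_17)| = 11 + 1 = 12.
Hasse bound: |12 − (17+1)| = |-6| = 6 ≤ 2√17 ≈ 8.2462 ✓.
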